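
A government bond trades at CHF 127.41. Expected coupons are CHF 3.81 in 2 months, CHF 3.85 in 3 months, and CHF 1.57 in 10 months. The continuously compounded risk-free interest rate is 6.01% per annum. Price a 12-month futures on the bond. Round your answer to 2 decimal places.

PV(coupons) I = 3.81·e^(−0.0601·2/12) + 3.85·e^(−0.0601·3/12) + 1.57·e^(−0.0601·10/12)
I = 3.7720 + 3.7926 + 1.4933 = 9.0579
F = (S − I)·e^(rT) = (127.41 − 9.0579) · e^(0.0601·12/12)
= 118.3521 · e^0.060100 = 118.3521 × 1.061943 = CHF 125.68

CHF 125.68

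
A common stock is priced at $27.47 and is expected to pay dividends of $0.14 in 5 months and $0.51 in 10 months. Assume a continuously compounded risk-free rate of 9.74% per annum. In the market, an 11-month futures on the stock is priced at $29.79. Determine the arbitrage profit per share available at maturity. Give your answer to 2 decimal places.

$0.42 per share

PV(dividends) I = 0.14·e^(−0.0974·5/12) + 0.51·e^(−0.0974·10/12) = 0.6047
Fair futures F* = (S − I)·e^(rT) = (27.47 − 0.6047)·e^0.089283 = 26.8653 × 1.093390 = 29.3743
Market $29.79 > fair 29.3743: forward overpriced → cash-and-carry (borrow at r, buy the stock and collect the dividends, short the forward).
Profit at T = |F_mkt − F*| = |29.79 − 29.3743| = $0.42 per share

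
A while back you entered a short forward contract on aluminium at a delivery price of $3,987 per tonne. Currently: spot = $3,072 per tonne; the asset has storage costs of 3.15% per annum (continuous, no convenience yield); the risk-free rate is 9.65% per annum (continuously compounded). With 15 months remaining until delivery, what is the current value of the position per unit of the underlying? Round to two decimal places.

$338.57 per tonne

Current fair forward for the remaining 15 months: F = S·e^((r + u)·T), (r + u) = 0.0965 + 0.0315 = 0.1280
F = 3072 · e^(0.1280 × 15/12) = 3072 × 1.17351087 = 3605.0254
Value of long forward = (F − K)·e^(−rT) = (3605.0254 − 3987) · e^(−0.0965·15/12)
= -381.9746 × 0.88636628 = -338.57
Short position value = −(long value) = $338.57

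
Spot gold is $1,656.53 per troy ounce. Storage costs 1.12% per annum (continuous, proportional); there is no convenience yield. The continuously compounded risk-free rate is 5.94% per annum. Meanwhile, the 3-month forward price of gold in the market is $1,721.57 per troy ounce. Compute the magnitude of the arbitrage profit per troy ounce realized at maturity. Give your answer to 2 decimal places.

Fair forward: F* = S·e^(carry·T), with carry = (r + u) = 0.0594 + 0.0112 = 0.0706
F* = 1656.53 · e^(0.0706 × 3/12) = 1656.53 · e^0.01765000 = 1656.53 × 1.01780668 = $1686.0273
Market $1721.57 > fair $1686.0273: forward overpriced → cash-and-carry (buy spot, short the forward).
At maturity, profit = |F_mkt − F*| = |1721.57 − 1686.0273| = $35.54 per troy ounce

$35.54 per troy ounce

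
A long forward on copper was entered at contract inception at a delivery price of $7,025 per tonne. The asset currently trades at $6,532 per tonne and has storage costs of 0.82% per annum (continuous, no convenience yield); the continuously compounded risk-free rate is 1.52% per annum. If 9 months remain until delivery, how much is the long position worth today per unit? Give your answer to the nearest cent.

-$373.07 per tonne

Current fair forward for the remaining 9 months: F = S·e^((r + u)·T), (r + u) = 0.0152 + 0.0082 = 0.0234
F = 6532 · e^(0.0234 × 9/12) = 6532 × 1.01770491 = 6647.6485
Value of long forward = (F − K)·e^(−rT) = (6647.6485 − 7025) · e^(−0.0152·9/12)
= -377.3515 × 0.98866473 = -373.07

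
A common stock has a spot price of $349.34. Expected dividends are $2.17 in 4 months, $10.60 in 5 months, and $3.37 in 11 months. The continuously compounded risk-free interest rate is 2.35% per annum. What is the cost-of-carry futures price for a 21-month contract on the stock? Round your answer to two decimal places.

PV(dividends) I = 2.17·e^(−0.0235·4/12) + 10.60·e^(−0.0235·5/12) + 3.37·e^(−0.0235·11/12)
I = 2.1531 + 10.4967 + 3.2982 = 15.9480
F = (S − I)·e^(rT) = (349.34 − 15.9480) · e^(0.0235·21/12)
= 333.3920 · e^0.041125 = 333.3920 × 1.041982 = $347.39

$347.39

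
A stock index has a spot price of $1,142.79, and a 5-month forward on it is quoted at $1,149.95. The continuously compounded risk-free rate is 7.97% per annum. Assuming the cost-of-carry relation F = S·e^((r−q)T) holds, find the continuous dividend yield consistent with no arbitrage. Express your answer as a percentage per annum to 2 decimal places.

6.47%

From F = S·e^((r−q)T): (r − q) = ln(F/S)/T
ln(1149.95/1142.79) = ln(1.006265) = 0.006245
(r − q) = 0.006245 / (5/12) = 0.014988
q = r − ln(F/S)/T = 0.0797 − 0.014988 = 0.064712
q = 6.47%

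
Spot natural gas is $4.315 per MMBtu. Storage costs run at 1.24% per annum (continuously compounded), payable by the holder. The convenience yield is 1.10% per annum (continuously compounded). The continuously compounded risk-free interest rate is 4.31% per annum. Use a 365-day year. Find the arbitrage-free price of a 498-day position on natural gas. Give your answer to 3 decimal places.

Net carry = r + u − y = 0.0431 + 0.0124 − 0.0110 = 0.0445
F = S·e^((r+u−y)T) = 4.315 · e^(0.0445 × 498/365) = 4.315 · e^0.060715
= 4.315 × 1.062596 = $4.585 per MMBtu

$4.585 per MMBtu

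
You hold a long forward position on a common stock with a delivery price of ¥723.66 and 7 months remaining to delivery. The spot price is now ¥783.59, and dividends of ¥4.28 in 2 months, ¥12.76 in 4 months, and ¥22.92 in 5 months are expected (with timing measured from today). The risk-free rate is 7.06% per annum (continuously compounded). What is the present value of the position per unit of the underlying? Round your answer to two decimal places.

¥50.18

PV(remaining dividends) I = 4.28·e^(−0.0706·2/12) + 12.76·e^(−0.0706·4/12) + 22.92·e^(−0.0706·5/12) = 38.9487
Current forward F = (S − I)·e^(rT) = (783.59 − 38.9487)·e^(0.0706·7/12) = 744.6413 × 1.042043 = 775.9483
Value (long) = (F − K)·e^(−rT) = (775.9483 − 723.66) × 0.959653 = 50.1786
Value = ¥50.18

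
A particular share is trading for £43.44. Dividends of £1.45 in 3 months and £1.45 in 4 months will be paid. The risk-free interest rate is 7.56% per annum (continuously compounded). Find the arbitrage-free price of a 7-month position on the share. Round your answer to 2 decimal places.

PV(dividends) I = 1.45·e^(−0.0756·3/12) + 1.45·e^(−0.0756·4/12)
I = 1.4229 + 1.4139 = 2.8368
F = (S − I)·e^(rT) = (43.44 − 2.8368) · e^(0.0756·7/12)
= 40.6032 · e^0.044100 = 40.6032 × 1.045087 = £42.43

£42.43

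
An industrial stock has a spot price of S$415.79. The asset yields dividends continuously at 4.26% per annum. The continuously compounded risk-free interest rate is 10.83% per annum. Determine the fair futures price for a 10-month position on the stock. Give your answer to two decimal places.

S$439.19

F = S·e^((r − q)T) = 415.79 · e^((0.1083 − 0.0426) × 10/12)
= 415.79 · e^0.054750 = 415.79 × 1.056277
F = S$439.19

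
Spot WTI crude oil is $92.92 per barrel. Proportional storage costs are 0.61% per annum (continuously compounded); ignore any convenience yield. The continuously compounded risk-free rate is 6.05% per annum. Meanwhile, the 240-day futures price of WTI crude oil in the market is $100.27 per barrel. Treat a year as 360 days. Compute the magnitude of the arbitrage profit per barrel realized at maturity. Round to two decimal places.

Fair futures: F* = S·e^(carry·T), with carry = (r + u) = 0.0605 + 0.0061 = 0.0666
F* = 92.92 · e^(0.0666 × 240/360) = 92.92 · e^0.044400 = 92.92 × 1.045400 = $97.1386
Market $100.27 > fair $97.1386: forward overpriced → cash-and-carry (buy spot, short the forward).
At maturity, profit = |F_mkt − F*| = |100.27 − 97.1386| = $3.13 per barrel

$3.13 per barrel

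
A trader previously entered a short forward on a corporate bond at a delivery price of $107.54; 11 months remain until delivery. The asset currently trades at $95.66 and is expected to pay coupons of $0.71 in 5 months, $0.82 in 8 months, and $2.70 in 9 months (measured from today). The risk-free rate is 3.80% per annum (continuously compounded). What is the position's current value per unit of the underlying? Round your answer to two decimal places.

PV(remaining coupons) I = 0.71·e^(−0.0380·5/12) + 0.82·e^(−0.0380·8/12) + 2.70·e^(−0.0380·9/12) = 4.1225
Current forward F = (S − I)·e^(rT) = (95.66 − 4.1225)·e^(0.0380·11/12) = 91.5375 × 1.035447 = 94.7822
Value (long) = (F − K)·e^(−rT) = (94.7822 − 107.54) × 0.965766 = -12.3210
Short position value = −(long value) = $12.32

$12.32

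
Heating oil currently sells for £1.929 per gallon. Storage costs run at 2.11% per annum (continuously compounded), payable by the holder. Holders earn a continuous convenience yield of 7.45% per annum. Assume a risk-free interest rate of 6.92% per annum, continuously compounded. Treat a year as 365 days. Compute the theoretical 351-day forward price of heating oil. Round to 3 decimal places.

£1.959 per gallon

Net carry = r + u − y = 0.0692 + 0.0211 − 0.0745 = 0.0158
F = S·e^((r+u−y)T) = 1.929 · e^(0.0158 × 351/365) = 1.929 · e^0.015194
= 1.929 × 1.015310 = £1.959 per gallon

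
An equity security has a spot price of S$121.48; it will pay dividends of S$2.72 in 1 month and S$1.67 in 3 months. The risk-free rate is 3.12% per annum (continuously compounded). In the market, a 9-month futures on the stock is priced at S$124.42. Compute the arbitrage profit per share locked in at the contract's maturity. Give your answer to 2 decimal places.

S$4.54 per share

PV(dividends) I = 2.72·e^(−0.0312·1/12) + 1.67·e^(−0.0312·3/12) = 4.3700
Fair futures F* = (S − I)·e^(rT) = (121.48 − 4.3700)·e^0.023400 = 117.1100 × 1.023676 = 119.8827
Market S$124.42 > fair 119.8827: forward overpriced → cash-and-carry (borrow at r, buy the stock and collect the dividends, short the forward).
Profit at T = |F_mkt − F*| = |124.42 − 119.8827| = S$4.54 per share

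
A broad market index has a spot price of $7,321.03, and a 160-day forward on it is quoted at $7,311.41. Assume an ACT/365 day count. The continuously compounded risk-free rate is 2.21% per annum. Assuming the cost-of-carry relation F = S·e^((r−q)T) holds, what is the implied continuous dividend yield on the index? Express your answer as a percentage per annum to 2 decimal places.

From F = S·e^((r−q)T): (r − q) = ln(F/S)/T
ln(7311.41/7321.03) = ln(0.998686) = -0.001315
(r − q) = -0.001315 / (160/365) = -0.003000
q = r − ln(F/S)/T = 0.0221 + 0.003000 = 0.025100
q = 2.51%

2.51%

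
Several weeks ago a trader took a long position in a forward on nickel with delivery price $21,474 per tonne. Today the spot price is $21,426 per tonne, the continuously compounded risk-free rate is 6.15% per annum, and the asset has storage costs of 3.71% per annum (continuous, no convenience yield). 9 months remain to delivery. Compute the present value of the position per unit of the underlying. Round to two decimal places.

Current fair forward for the remaining 9 months: F = S·e^((r + u)·T), (r + u) = 0.0615 + 0.0371 = 0.0986
F = 21426 · e^(0.0986 × 9/12) = 21426 × 1.07675297 = 23070.5091
Value of long forward = (F − K)·e^(−rT) = (23070.5091 − 21474) · e^(−0.0615·9/12)
= 1596.5091 × 0.95492259 = 1524.54

$1524.54 per tonne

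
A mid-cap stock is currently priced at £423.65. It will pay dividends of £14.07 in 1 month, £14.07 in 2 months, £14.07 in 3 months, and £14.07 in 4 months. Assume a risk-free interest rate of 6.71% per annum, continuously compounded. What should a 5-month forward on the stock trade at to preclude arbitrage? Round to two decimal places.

PV(dividends) I = 14.07·e^(−0.0671·1/12) + 14.07·e^(−0.0671·2/12) + 14.07·e^(−0.0671·3/12) + 14.07·e^(−0.0671·4/12)
I = 13.9915 + 13.9135 + 13.8359 + 13.7588 = 55.4997
F = (S − I)·e^(rT) = (423.65 − 55.4997) · e^(0.0671·5/12)
= 368.1503 · e^0.027958 = 368.1503 × 1.028352 = £378.59

£378.59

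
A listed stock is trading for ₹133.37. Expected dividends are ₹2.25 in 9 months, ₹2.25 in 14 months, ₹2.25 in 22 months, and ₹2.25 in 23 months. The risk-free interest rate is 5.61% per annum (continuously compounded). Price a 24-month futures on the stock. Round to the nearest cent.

PV(dividends) I = 2.25·e^(−0.0561·9/12) + 2.25·e^(−0.0561·14/12) + 2.25·e^(−0.0561·22/12) + 2.25·e^(−0.0561·23/12)
I = 2.1573 + 2.1075 + 2.0301 + 2.0206 = 8.3155
F = (S − I)·e^(rT) = (133.37 − 8.3155) · e^(0.0561·24/12)
= 125.0545 · e^0.112200 = 125.0545 × 1.118737 = ₹139.90

₹139.90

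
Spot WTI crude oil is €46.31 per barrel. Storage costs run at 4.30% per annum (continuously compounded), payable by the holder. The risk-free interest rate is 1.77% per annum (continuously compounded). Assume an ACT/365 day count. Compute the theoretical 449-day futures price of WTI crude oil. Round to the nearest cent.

€49.90 per barrel

Net carry = r + u − y = 0.0177 + 0.0430 − 0.0000 = 0.0607
F = S·e^((r+u−y)T) = 46.31 · e^(0.0607 × 449/365) = 46.31 · e^0.074669
= 46.31 × 1.077527 = €49.90 per barrel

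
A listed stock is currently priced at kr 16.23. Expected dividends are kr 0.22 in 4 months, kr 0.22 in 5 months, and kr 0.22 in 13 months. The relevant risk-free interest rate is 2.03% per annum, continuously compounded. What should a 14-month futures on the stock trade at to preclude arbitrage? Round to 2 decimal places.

kr 15.95

PV(dividends) I = 0.22·e^(−0.0203·4/12) + 0.22·e^(−0.0203·5/12) + 0.22·e^(−0.0203·13/12)
I = 0.2185 + 0.2181 + 0.2152 = 0.6518
F = (S − I)·e^(rT) = (16.23 − 0.6518) · e^(0.0203·14/12)
= 15.5782 · e^0.023683 = 15.5782 × 1.023966 = kr 15.95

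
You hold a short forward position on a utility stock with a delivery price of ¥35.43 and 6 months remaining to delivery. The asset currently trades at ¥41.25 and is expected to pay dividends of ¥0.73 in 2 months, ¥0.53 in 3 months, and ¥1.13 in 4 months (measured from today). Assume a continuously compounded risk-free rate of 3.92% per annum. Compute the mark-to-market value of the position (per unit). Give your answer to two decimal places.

PV(remaining dividends) I = 0.73·e^(−0.0392·2/12) + 0.53·e^(−0.0392·3/12) + 1.13·e^(−0.0392·4/12) = 2.3654
Current forward F = (S − I)·e^(rT) = (41.25 − 2.3654)·e^(0.0392·6/12) = 38.8846 × 1.019793 = 39.6542
Value (long) = (F − K)·e^(−rT) = (39.6542 − 35.43) × 0.980591 = 4.1422
Short position value = −(long value) = -¥4.14

-¥4.14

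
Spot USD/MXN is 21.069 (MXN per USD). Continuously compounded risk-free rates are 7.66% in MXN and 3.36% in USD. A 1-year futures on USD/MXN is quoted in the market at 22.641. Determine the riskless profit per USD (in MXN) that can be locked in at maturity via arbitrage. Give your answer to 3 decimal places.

0.646 per USD (in MXN)

Fair futures: F* = S·e^(carry·T), with carry = (r_MXN − r_USD) = 0.0766 − 0.0336 = 0.0430
F* = 21.069 · e^(0.0430 × 1) = 21.069 · e^0.043000 = 21.069 × 1.043938 = 21.9947
Market 22.641 > fair 21.9947: forward overpriced → cash-and-carry (buy spot, short the forward).
At maturity, profit = |F_mkt − F*| = |22.641 − 21.9947| = 0.646 per USD (in MXN)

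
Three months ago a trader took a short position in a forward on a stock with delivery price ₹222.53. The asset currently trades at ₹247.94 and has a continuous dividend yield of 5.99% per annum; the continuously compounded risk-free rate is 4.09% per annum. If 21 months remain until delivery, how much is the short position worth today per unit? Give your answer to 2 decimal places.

Current fair forward for the remaining 21 months: F = S·e^((r − q)·T), (r − q) = 0.0409 − 0.0599 = -0.0190
F = 247.94 · e^(-0.0190 × 21/12) = 247.94 × 0.967297 = 239.8316
Value of long forward = (F − K)·e^(−rT) = (239.8316 − 222.53) · e^(−0.0409·21/12)
= 17.3016 × 0.930926 = 16.11
Short position value = −(long value) = -₹16.11

-₹16.11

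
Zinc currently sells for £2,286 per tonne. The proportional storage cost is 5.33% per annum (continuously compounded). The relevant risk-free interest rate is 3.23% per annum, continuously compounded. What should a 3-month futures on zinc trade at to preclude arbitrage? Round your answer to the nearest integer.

Net carry = r + u − y = 0.0323 + 0.0533 − 0.0000 = 0.0856
F = S·e^((r+u−y)T) = 2286 · e^(0.0856 × 3/12) = 2286 · e^0.021400
= 2286 × 1.021631 = £2,335 per tonne

£2,335 per tonne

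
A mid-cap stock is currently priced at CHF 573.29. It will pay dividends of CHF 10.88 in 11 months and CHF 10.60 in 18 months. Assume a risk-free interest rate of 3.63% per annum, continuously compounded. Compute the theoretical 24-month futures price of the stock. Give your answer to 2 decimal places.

PV(dividends) I = 10.88·e^(−0.0363·11/12) + 10.60·e^(−0.0363·18/12)
I = 10.5239 + 10.0383 = 20.5622
F = (S − I)·e^(rT) = (573.29 − 20.5622) · e^(0.0363·24/12)
= 552.7278 · e^0.072600 = 552.7278 × 1.075300 = CHF 594.35

CHF 594.35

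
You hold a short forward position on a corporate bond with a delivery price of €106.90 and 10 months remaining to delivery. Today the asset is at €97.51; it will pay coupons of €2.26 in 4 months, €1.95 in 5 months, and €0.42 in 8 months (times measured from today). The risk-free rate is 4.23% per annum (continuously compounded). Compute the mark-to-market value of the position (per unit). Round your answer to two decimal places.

PV(remaining coupons) I = 2.26·e^(−0.0423·4/12) + 1.95·e^(−0.0423·5/12) + 0.42·e^(−0.0423·8/12) = 4.5526
Current forward F = (S − I)·e^(rT) = (97.51 − 4.5526)·e^(0.0423·10/12) = 92.9574 × 1.035879 = 96.2926
Value (long) = (F − K)·e^(−rT) = (96.2926 − 106.90) × 0.965364 = -10.2400
Short position value = −(long value) = €10.24

€10.24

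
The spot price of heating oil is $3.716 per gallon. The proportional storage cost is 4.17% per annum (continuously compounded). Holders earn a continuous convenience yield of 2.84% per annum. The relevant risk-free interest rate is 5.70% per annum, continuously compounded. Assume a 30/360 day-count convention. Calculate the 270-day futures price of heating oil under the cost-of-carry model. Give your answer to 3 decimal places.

$3.917 per gallon

Net carry = r + u − y = 0.0570 + 0.0417 − 0.0284 = 0.0703
F = S·e^((r+u−y)T) = 3.716 · e^(0.0703 × 270/360) = 3.716 · e^0.052725
= 3.716 × 1.054140 = $3.917 per gallon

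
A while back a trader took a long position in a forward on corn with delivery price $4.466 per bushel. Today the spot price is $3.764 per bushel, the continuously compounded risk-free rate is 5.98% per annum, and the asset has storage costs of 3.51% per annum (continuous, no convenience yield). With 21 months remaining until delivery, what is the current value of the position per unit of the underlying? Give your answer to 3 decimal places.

Current fair forward for the remaining 21 months: F = S·e^((r + u)·T), (r + u) = 0.0598 + 0.0351 = 0.0949
F = 3.764 · e^(0.0949 × 21/12) = 3.764 × 1.180662 = 4.4440
Value of long forward = (F − K)·e^(−rT) = (4.4440 − 4.466) · e^(−0.0598·21/12)
= -0.0220 × 0.900640 = -0.020

-$0.020 per bushel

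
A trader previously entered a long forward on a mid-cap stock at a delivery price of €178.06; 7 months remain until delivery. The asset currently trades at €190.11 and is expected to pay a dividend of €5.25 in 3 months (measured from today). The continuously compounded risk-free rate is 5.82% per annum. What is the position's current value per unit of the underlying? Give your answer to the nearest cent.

€12.82

PV(remaining dividends) I = 5.25·e^(−0.0582·3/12) = 5.1742
Current forward F = (S − I)·e^(rT) = (190.11 − 5.1742)·e^(0.0582·7/12) = 184.9358 × 1.034533 = 191.3222
Value (long) = (F − K)·e^(−rT) = (191.3222 − 178.06) × 0.966620 = 12.8195
Value = €12.82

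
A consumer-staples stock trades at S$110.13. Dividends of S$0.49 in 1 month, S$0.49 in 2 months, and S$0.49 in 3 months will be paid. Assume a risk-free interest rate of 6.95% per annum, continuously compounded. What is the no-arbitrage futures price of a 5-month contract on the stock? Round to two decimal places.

S$111.87

PV(dividends) I = 0.49·e^(−0.0695·1/12) + 0.49·e^(−0.0695·2/12) + 0.49·e^(−0.0695·3/12)
I = 0.4872 + 0.4844 + 0.4816 = 1.4532
F = (S − I)·e^(rT) = (110.13 − 1.4532) · e^(0.0695·5/12)
= 108.6768 · e^0.028958 = 108.6768 × 1.029381 = S$111.87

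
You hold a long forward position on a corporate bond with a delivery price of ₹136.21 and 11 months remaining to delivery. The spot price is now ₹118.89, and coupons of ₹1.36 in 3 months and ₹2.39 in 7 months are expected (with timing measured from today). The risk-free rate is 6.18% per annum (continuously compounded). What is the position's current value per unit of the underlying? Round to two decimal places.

-₹13.46

PV(remaining coupons) I = 1.36·e^(−0.0618·3/12) + 2.39·e^(−0.0618·7/12) = 3.6445
Current forward F = (S − I)·e^(rT) = (118.89 − 3.6445)·e^(0.0618·11/12) = 115.2455 × 1.058285 = 121.9626
Value (long) = (F − K)·e^(−rT) = (121.9626 − 136.21) × 0.944925 = -13.4627
Value = -₹13.46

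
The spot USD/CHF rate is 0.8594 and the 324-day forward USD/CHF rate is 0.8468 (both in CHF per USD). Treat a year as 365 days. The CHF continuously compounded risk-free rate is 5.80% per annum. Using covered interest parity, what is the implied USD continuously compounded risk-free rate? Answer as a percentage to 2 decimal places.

7.46%

F = S·e^((r_CHF − r_USD)T) ⇒ r_USD = r_CHF − ln(F/S)/T
ln(0.8468/0.8594) = -0.014770; /(324/365) = -0.016639
r_USD = 0.0580 + 0.016639 = 0.074639
r_USD = 7.46%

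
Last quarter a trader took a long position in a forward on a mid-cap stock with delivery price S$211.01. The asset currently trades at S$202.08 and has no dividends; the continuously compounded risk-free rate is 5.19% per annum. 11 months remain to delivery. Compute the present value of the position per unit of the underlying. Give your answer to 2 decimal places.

S$0.87

Current fair forward for the remaining 11 months: F = S·e^(r·T), r = 0.0519
F = 202.08 · e^(0.0519 × 11/12) = 202.08 × 1.048725 = 211.9263
Value of long forward = (F − K)·e^(−rT) = (211.9263 − 211.01) · e^(−0.0519·11/12)
= 0.9163 × 0.953539 = 0.87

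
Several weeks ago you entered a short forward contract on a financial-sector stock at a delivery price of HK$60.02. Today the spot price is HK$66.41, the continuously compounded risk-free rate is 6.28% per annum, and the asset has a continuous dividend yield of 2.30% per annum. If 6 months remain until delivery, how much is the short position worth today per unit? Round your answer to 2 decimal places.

Current fair forward for the remaining 6 months: F = S·e^((r − q)·T), (r − q) = 0.0628 − 0.0230 = 0.0398
F = 66.41 · e^(0.0398 × 6/12) = 66.41 × 1.020099 = 67.7448
Value of long forward = (F − K)·e^(−rT) = (67.7448 − 60.02) · e^(−0.0628·6/12)
= 7.7248 × 0.969088 = 7.49
Short position value = −(long value) = -HK$7.49

-HK$7.49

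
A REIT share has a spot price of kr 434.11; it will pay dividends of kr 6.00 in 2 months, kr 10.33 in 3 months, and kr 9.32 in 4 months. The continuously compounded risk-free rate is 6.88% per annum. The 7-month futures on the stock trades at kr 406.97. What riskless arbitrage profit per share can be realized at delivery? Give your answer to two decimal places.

PV(dividends) I = 6.00·e^(−0.0688·2/12) + 10.33·e^(−0.0688·3/12) + 9.32·e^(−0.0688·4/12) = 25.1941
Fair futures F* = (S − I)·e^(rT) = (434.11 − 25.1941)·e^0.040133 = 408.9159 × 1.040949 = 425.6606
Market kr 406.97 < fair 425.6606: forward underpriced → reverse cash-and-carry (short the stock, invest proceeds at r, pay the dividends, go long the forward).
Profit at T = |F_mkt − F*| = |406.97 − 425.6606| = kr 18.69 per share

kr 18.69 per share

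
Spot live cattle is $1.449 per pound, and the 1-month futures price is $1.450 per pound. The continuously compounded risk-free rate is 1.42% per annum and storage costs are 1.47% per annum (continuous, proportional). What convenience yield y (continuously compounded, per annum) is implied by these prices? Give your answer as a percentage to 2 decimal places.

F = S·e^((r+u−y)T) ⇒ (r+u−y) = ln(F/S)/T
ln(1.450/1.449) = 0.000690; /T ⇒ 0.008280
y = r + u − ln(F/S)/T = 0.0142 + 0.0147 − 0.008280 = 0.020620
y = 2.06%

2.06%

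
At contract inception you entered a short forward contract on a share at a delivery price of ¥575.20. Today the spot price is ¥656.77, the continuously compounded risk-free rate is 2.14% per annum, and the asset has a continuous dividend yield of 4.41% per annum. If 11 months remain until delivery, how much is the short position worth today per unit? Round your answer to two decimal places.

-¥66.72

Current fair forward for the remaining 11 months: F = S·e^((r − q)·T), (r − q) = 0.0214 − 0.0441 = -0.0227
F = 656.77 · e^(-0.0227 × 11/12) = 656.77 × 0.979407 = 643.2451
Value of long forward = (F − K)·e^(−rT) = (643.2451 − 575.20) · e^(−0.0214·11/12)
= 68.0451 × 0.980574 = 66.72
Short position value = −(long value) = -¥66.72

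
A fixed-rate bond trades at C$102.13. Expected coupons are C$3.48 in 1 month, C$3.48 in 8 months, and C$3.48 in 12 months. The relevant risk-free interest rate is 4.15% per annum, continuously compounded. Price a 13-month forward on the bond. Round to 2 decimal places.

PV(coupons) I = 3.48·e^(−0.0415·1/12) + 3.48·e^(−0.0415·8/12) + 3.48·e^(−0.0415·12/12)
I = 3.4680 + 3.3850 + 3.3385 = 10.1915
F = (S − I)·e^(rT) = (102.13 − 10.1915) · e^(0.0415·13/12)
= 91.9385 · e^0.044958 = 91.9385 × 1.045984 = C$96.17

C$96.17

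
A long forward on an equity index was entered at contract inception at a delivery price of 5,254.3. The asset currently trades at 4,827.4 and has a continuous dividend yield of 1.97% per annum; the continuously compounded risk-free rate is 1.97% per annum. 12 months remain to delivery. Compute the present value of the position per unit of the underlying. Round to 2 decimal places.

-418.57

Current fair forward for the remaining 12 months: F = S·e^((r − q)·T), (r − q) = 0.0197 − 0.0197 = 0.0000
F = 4827.4 · e^(0.0000 × 12/12) = 4827.4 × 1.00000000 = 4827.4000
Value of long forward = (F − K)·e^(−rT) = (4827.4000 − 5254.3) · e^(−0.0197·12/12)
= -426.9000 × 0.98049278 = -418.57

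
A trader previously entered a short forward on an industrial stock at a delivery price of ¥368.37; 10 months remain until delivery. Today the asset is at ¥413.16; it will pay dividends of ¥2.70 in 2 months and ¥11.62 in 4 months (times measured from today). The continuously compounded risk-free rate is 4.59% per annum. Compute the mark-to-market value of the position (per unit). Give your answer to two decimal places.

-¥44.49

PV(remaining dividends) I = 2.70·e^(−0.0459·2/12) + 11.62·e^(−0.0459·4/12) = 14.1230
Current forward F = (S − I)·e^(rT) = (413.16 − 14.1230)·e^(0.0459·10/12) = 399.0370 × 1.038991 = 414.5959
Value (long) = (F − K)·e^(−rT) = (414.5959 − 368.37) × 0.962472 = 44.4911
Short position value = −(long value) = -¥44.49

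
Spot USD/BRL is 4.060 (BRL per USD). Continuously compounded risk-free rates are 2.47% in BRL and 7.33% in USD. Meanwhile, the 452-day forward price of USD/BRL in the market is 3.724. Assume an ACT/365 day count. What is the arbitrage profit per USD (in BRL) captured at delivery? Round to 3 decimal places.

0.099 per USD (in BRL)

Fair forward: F* = S·e^(carry·T), with carry = (r_BRL − r_USD) = 0.0247 − 0.0733 = -0.0486
F* = 4.060 · e^(-0.0486 × 452/365) = 4.060 · e^-0.060184 = 4.060 × 0.941591 = 3.8229
Market 3.724 < fair 3.8229: forward underpriced → reverse cash-and-carry (short spot, go long the forward).
At maturity, profit = |F_mkt − F*| = |3.724 − 3.8229| = 0.099 per USD (in BRL)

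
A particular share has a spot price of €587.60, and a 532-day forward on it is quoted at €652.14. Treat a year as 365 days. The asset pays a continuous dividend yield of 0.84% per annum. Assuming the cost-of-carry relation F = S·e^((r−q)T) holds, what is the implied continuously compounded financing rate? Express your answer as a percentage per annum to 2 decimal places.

From F = S·e^((r−q)T): (r − q) = ln(F/S)/T
ln(652.14/587.60) = ln(1.109837) = 0.104213
(r − q) = 0.104213 / (532/365) = 0.071500
r = ln(F/S)/T + q = 0.071500 + 0.0084 = 0.079900
r = 7.99%

7.99%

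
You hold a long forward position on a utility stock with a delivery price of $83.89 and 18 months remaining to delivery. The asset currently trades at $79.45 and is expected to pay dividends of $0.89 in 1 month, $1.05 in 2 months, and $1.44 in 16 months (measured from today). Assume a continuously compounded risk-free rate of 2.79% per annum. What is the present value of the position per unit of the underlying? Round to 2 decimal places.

-$4.32

PV(remaining dividends) I = 0.89·e^(−0.0279·1/12) + 1.05·e^(−0.0279·2/12) + 1.44·e^(−0.0279·16/12) = 3.3205
Current forward F = (S − I)·e^(rT) = (79.45 − 3.3205)·e^(0.0279·18/12) = 76.1295 × 1.042738 = 79.3831
Value (long) = (F − K)·e^(−rT) = (79.3831 − 83.89) × 0.959014 = -4.3222
Value = -$4.32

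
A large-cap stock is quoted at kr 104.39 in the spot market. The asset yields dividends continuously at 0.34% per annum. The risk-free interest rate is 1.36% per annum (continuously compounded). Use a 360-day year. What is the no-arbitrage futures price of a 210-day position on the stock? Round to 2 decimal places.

F = S·e^((r − q)T) = 104.39 · e^((0.0136 − 0.0034) × 210/360)
= 104.39 · e^0.005950 = 104.39 × 1.005968
F = kr 105.01

kr 105.01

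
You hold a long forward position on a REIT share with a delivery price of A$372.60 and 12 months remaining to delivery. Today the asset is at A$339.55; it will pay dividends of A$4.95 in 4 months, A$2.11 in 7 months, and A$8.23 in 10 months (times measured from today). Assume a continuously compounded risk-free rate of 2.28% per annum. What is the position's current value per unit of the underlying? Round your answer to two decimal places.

PV(remaining dividends) I = 4.95·e^(−0.0228·4/12) + 2.11·e^(−0.0228·7/12) + 8.23·e^(−0.0228·10/12) = 15.0698
Current forward F = (S − I)·e^(rT) = (339.55 − 15.0698)·e^(0.0228·12/12) = 324.4802 × 1.023062 = 331.9634
Value (long) = (F − K)·e^(−rT) = (331.9634 − 372.60) × 0.977458 = -39.7206
Value = -A$39.72

-A$39.72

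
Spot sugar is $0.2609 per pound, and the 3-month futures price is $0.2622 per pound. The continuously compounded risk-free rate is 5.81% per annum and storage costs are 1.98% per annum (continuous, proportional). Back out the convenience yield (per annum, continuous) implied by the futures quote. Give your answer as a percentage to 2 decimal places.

5.80%

F = S·e^((r+u−y)T) ⇒ (r+u−y) = ln(F/S)/T
ln(0.2622/0.2609) = 0.004970; /T ⇒ 0.019880
y = r + u − ln(F/S)/T = 0.0581 + 0.0198 − 0.019880 = 0.058020
y = 5.80%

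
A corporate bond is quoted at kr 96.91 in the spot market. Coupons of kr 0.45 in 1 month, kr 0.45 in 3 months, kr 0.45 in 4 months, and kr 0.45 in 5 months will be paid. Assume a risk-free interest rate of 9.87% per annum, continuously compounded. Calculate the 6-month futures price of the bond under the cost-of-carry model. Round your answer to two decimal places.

kr 99.97

PV(coupons) I = 0.45·e^(−0.0987·1/12) + 0.45·e^(−0.0987·3/12) + 0.45·e^(−0.0987·4/12) + 0.45·e^(−0.0987·5/12)
I = 0.4463 + 0.4390 + 0.4354 + 0.4319 = 1.7526
F = (S − I)·e^(rT) = (96.91 − 1.7526) · e^(0.0987·6/12)
= 95.1574 · e^0.049350 = 95.1574 × 1.050588 = kr 99.97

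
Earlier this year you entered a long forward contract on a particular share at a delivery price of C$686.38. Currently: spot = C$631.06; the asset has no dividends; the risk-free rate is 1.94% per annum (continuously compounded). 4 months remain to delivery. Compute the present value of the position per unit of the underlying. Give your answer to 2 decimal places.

-C$50.90

Current fair forward for the remaining 4 months: F = S·e^(r·T), r = 0.0194
F = 631.06 · e^(0.0194 × 4/12) = 631.06 × 1.006488 = 635.1543
Value of long forward = (F − K)·e^(−rT) = (635.1543 − 686.38) · e^(−0.0194·4/12)
= -51.2257 × 0.993554 = -50.90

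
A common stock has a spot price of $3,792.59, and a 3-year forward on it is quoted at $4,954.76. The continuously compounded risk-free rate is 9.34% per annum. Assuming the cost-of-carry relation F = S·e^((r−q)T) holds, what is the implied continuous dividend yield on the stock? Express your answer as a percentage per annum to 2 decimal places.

From F = S·e^((r−q)T): (r − q) = ln(F/S)/T
ln(4954.76/3792.59) = ln(1.306432) = 0.267300
(r − q) = 0.267300 / (3) = 0.089100
q = r − ln(F/S)/T = 0.0934 − 0.089100 = 0.004300
q = 0.43%

0.43%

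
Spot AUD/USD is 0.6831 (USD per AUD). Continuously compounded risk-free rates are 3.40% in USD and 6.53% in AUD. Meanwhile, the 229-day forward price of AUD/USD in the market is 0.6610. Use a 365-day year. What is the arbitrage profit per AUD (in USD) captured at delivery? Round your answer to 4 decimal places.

Fair forward: F* = S·e^(carry·T), with carry = (r_USD − r_AUD) = 0.0340 − 0.0653 = -0.0313
F* = 0.6831 · e^(-0.0313 × 229/365) = 0.6831 · e^-0.019638 = 0.6831 × 0.980554 = 0.6698
Market 0.6610 < fair 0.6698: forward underpriced → reverse cash-and-carry (short spot, go long the forward).
At maturity, profit = |F_mkt − F*| = |0.6610 − 0.6698| = 0.0088 per AUD (in USD)

0.0088 per AUD (in USD)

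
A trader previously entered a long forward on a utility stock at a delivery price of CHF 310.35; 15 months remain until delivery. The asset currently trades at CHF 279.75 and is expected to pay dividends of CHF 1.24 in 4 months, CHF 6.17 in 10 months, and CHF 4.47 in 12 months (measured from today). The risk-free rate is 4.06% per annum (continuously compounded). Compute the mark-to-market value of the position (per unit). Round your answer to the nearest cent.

-CHF 26.72

PV(remaining dividends) I = 1.24·e^(−0.0406·4/12) + 6.17·e^(−0.0406·10/12) + 4.47·e^(−0.0406·12/12) = 11.4802
Current forward F = (S − I)·e^(rT) = (279.75 − 11.4802)·e^(0.0406·15/12) = 268.2698 × 1.052060 = 282.2359
Value (long) = (F − K)·e^(−rT) = (282.2359 − 310.35) × 0.950516 = -26.7229
Value = -CHF 26.72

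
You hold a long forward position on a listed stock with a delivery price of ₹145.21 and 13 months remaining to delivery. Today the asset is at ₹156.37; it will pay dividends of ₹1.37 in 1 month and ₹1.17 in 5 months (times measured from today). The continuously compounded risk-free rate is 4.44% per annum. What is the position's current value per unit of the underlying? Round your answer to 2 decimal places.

₹15.47

PV(remaining dividends) I = 1.37·e^(−0.0444·1/12) + 1.17·e^(−0.0444·5/12) = 2.5135
Current forward F = (S − I)·e^(rT) = (156.37 − 2.5135)·e^(0.0444·13/12) = 153.8565 × 1.049276 = 161.4379
Value (long) = (F − K)·e^(−rT) = (161.4379 − 145.21) × 0.953038 = 15.4658
Value = ₹15.47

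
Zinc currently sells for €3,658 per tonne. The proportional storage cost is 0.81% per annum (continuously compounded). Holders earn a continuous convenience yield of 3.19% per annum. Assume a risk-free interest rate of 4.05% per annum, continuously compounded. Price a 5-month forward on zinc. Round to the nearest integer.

€3,684 per tonne

Net carry = r + u − y = 0.0405 + 0.0081 − 0.0319 = 0.0167
F = S·e^((r+u−y)T) = 3658 · e^(0.0167 × 5/12) = 3658 · e^0.006958
= 3658 × 1.006982 = €3,684 per tonne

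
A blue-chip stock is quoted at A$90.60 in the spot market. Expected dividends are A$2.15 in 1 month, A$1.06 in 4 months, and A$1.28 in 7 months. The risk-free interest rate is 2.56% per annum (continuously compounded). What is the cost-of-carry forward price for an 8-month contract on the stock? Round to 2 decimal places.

A$87.63

PV(dividends) I = 2.15·e^(−0.0256·1/12) + 1.06·e^(−0.0256·4/12) + 1.28·e^(−0.0256·7/12)
I = 2.1454 + 1.0510 + 1.2610 = 4.4574
F = (S − I)·e^(rT) = (90.60 − 4.4574) · e^(0.0256·8/12)
= 86.1426 · e^0.017067 = 86.1426 × 1.017213 = A$87.63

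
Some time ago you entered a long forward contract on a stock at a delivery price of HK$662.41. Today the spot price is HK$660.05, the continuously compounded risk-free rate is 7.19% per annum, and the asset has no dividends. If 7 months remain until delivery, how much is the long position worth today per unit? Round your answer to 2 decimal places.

Current fair forward for the remaining 7 months: F = S·e^(r·T), r = 0.0719
F = 660.05 · e^(0.0719 × 7/12) = 660.05 × 1.042834 = 688.3226
Value of long forward = (F − K)·e^(−rT) = (688.3226 − 662.41) · e^(−0.0719·7/12)
= 25.9126 × 0.958926 = 24.85

HK$24.85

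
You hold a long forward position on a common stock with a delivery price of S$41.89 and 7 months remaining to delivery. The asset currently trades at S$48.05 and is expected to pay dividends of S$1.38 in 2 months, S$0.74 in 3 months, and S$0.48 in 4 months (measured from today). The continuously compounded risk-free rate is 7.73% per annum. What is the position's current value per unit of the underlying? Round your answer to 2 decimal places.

S$5.45

PV(remaining dividends) I = 1.38·e^(−0.0773·2/12) + 0.74·e^(−0.0773·3/12) + 0.48·e^(−0.0773·4/12) = 2.5560
Current forward F = (S − I)·e^(rT) = (48.05 − 2.5560)·e^(0.0773·7/12) = 45.4940 × 1.046124 = 47.5924
Value (long) = (F − K)·e^(−rT) = (47.5924 − 41.89) × 0.955910 = 5.4510
Value = S$5.45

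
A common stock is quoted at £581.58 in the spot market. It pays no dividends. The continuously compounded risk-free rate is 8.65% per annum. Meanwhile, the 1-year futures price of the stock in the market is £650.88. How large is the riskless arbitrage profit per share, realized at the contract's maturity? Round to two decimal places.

£16.75 per share

Fair futures: F* = S·e^(carry·T), with carry = r = 0.0865
F* = 581.58 · e^(0.0865 × 1) = 581.58 · e^0.086500 = 581.58 × 1.090351 = £634.1263
Market £650.88 > fair £634.1263: forward overpriced → cash-and-carry (buy spot, short the forward).
At maturity, profit = |F_mkt − F*| = |650.88 − 634.1263| = £16.75 per share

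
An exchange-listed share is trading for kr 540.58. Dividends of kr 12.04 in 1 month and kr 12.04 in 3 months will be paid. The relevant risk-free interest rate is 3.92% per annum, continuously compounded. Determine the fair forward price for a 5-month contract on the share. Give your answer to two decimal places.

kr 525.16

PV(dividends) I = 12.04·e^(−0.0392·1/12) + 12.04·e^(−0.0392·3/12)
I = 12.0007 + 11.9226 = 23.9233
F = (S − I)·e^(rT) = (540.58 − 23.9233) · e^(0.0392·5/12)
= 516.6567 · e^0.016333 = 516.6567 × 1.016467 = kr 525.16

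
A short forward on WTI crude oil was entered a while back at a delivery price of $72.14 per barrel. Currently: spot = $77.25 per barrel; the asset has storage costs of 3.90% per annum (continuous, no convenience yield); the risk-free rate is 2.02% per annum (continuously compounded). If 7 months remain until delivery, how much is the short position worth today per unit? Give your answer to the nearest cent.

-$7.73 per barrel

Current fair forward for the remaining 7 months: F = S·e^((r + u)·T), (r + u) = 0.0202 + 0.0390 = 0.0592
F = 77.25 · e^(0.0592 × 7/12) = 77.25 × 1.035137 = 79.9643
Value of long forward = (F − K)·e^(−rT) = (79.9643 − 72.14) · e^(−0.0202·7/12)
= 7.8243 × 0.988286 = 7.73
Short position value = −(long value) = -$7.73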